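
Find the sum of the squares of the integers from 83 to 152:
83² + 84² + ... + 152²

Use ∑_{k=1}^{n} k² = n(n+1)(2n+1)/6, then subtract the first 82 terms.
∑_{k=1}^{152} k² = 152×153×305/6 = 1182180
∑_{k=1}^{82} k² = 82×83×165/6 = 187165
∑_{k=83}^{152} k² = 1182180 - 187165 = 995015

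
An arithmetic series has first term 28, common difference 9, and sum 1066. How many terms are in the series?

Using S = n/2 × [2a + (n-1)d]
1066 = n/2 × [2(28) + (n-1)(9)]
1066 = n/2 × [56 + 9n - 9]
2132 = n × [47 + 9n]
9n² + (47)n - 2132 = 0
Discriminant: Δ = (47)² - 4(9)(-2132) = 2209 + 76752 = 78961
√Δ = 281
n = [-(47) + √Δ] / (2·9) = (-47 + 281) / 18 = 234 / 18 = 13
(The negative root is discarded since n must be a positive integer.)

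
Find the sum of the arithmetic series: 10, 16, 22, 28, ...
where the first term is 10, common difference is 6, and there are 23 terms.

Sₙ = n/2 × (first + last)
Last term = a + (n-1)d = 10 + (23-1)×6 = 142
S_23 = 23/2 × (10 + 142)
S_23 = 23/2 × 152 = 1748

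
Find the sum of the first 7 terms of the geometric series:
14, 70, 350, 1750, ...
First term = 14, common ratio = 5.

Sₙ = a(1 - rⁿ) / (1 - r)
S_7 = 14(1 - 5^7) / (1 - 5)
S_7 = 14(1 - 78125) / (-4)
S_7 = 273434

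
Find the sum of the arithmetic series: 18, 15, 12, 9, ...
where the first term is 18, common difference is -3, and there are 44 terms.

Sₙ = n/2 × (first + last)
Last term = a + (n-1)d = 18 + (44-1)×(-3) = -111
S_44 = 44/2 × (18 + (-111))
S_44 = 44/2 × (-93) = -2046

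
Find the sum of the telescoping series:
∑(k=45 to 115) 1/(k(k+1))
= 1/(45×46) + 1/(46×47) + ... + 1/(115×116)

Partial fractions: 1/(k(k+1)) = 1/k - 1/(k+1)
The series telescopes:
= (1/45 - 1/46) + (1/46 - 1/47) + ... + (1/115 - 1/116)
= 1/45 - 1/116
= 71/5220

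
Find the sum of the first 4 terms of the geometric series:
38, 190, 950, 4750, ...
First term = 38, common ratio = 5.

Sₙ = a(1 - rⁿ) / (1 - r)
S_4 = 38(1 - 5^4) / (1 - 5)
S_4 = 38(1 - 625) / (-4)
S_4 = 5928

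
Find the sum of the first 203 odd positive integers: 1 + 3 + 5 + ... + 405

Sum of first n odd numbers = n²
= 203²
= 41209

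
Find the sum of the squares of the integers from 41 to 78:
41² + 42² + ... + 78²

Use ∑_{k=1}^{n} k² = n(n+1)(2n+1)/6, then subtract the first 40 terms.
∑_{k=1}^{78} k² = 78×79×157/6 = 161239
∑_{k=1}^{40} k² = 40×41×81/6 = 22140
∑_{k=41}^{78} k² = 161239 - 22140 = 139099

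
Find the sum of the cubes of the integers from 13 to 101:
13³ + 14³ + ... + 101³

Use ∑_{k=1}^{n} k³ = [n(n+1)/2]², then subtract the first 12 terms.
∑_{k=1}^{101} k³ = [101×102/2]² = 5151² = 26532801
∑_{k=1}^{12} k³ = [12×13/2]² = 78² = 6084
∑_{k=13}^{101} k³ = 26532801 - 6084 = 26526717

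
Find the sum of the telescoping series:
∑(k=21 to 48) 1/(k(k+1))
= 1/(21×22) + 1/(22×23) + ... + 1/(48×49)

Partial fractions: 1/(k(k+1)) = 1/k - 1/(k+1)
The series telescopes:
= (1/21 - 1/22) + (1/22 - 1/23) + ... + (1/48 - 1/49)
= 1/21 - 1/49
= 4/147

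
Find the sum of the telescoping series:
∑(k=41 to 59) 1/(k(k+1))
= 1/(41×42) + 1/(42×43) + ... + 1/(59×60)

Partial fractions: 1/(k(k+1)) = 1/k - 1/(k+1)
The series telescopes:
= (1/41 - 1/42) + (1/42 - 1/43) + ... + (1/59 - 1/60)
= 1/41 - 1/60
= 19/2460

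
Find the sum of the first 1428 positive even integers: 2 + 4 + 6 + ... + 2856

Sum of first n even numbers = n(n+1)
= 1428×1429
= 2040612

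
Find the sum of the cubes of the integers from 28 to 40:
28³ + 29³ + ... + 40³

Use ∑_{k=1}^{n} k³ = [n(n+1)/2]², then subtract the first 27 terms.
∑_{k=1}^{40} k³ = [40×41/2]² = 820² = 672400
∑_{k=1}^{27} k³ = [27×28/2]² = 378² = 142884
∑_{k=28}^{40} k³ = 672400 - 142884 = 529516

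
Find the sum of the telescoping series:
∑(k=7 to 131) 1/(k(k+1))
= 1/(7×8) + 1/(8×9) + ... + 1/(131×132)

Partial fractions: 1/(k(k+1)) = 1/k - 1/(k+1)
The series telescopes:
= (1/7 - 1/8) + (1/8 - 1/9) + ... + (1/131 - 1/132)
= 1/7 - 1/132
= 125/924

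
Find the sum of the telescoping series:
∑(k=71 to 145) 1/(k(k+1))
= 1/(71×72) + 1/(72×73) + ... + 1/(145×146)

Partial fractions: 1/(k(k+1)) = 1/k - 1/(k+1)
The series telescopes:
= (1/71 - 1/72) + (1/72 - 1/73) + ... + (1/145 - 1/146)
= 1/71 - 1/146
= 75/10366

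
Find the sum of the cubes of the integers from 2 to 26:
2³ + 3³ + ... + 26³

Use ∑_{k=1}^{n} k³ = [n(n+1)/2]², then subtract the first 1 terms.
∑_{k=1}^{26} k³ = [26×27/2]² = 351² = 123201
∑_{k=1}^{1} k³ = [1×2/2]² = 1² = 1
∑_{k=2}^{26} k³ = 123201 - 1 = 123200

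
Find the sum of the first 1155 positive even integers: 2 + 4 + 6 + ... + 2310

Sum of first n even numbers = n(n+1)
= 1155×1156
= 1335180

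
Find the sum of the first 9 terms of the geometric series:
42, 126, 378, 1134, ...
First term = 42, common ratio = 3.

Sₙ = a(1 - rⁿ) / (1 - r)
S_9 = 42(1 - 3^9) / (1 - 3)
S_9 = 42(1 - 19683) / (-2)
S_9 = 413322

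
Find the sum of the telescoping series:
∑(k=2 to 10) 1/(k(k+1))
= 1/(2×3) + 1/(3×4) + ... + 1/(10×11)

Partial fractions: 1/(k(k+1)) = 1/k - 1/(k+1)
The series telescopes:
= (1/2 - 1/3) + (1/3 - 1/4) + ... + (1/10 - 1/11)
= 1/2 - 1/11
= 9/22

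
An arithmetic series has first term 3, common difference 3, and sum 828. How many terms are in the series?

Using S = n/2 × [2a + (n-1)d]
828 = n/2 × [2(3) + (n-1)(3)]
828 = n/2 × [6 + 3n - 3]
1656 = n × [3 + 3n]
3n² + (3)n - 1656 = 0
Discriminant: Δ = (3)² - 4(3)(-1656) = 9 + 19872 = 19881
√Δ = 141
n = [-(3) + √Δ] / (2·3) = (-3 + 141) / 6 = 138 / 6 = 23
(The negative root is discarded since n must be a positive integer.)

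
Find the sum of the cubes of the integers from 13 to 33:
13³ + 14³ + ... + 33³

Use ∑_{k=1}^{n} k³ = [n(n+1)/2]², then subtract the first 12 terms.
∑_{k=1}^{33} k³ = [33×34/2]² = 561² = 314721
∑_{k=1}^{12} k³ = [12×13/2]² = 78² = 6084
∑_{k=13}^{33} k³ = 314721 - 6084 = 308637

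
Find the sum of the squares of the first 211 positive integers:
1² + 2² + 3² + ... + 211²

Formula: ∑k² = n(n+1)(2n+1)/6
= 211×212×423/6
= 18921636/6
= 3153606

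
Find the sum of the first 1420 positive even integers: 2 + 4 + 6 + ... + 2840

Sum of first n even numbers = n(n+1)
= 1420×1421
= 2017820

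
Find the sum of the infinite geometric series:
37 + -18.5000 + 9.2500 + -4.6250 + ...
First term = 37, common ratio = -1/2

For |r| < 1, S = a / (1 - r)
S = 37 / (1 - (-1/2))
S = 37 / (3/2)
S = 74/3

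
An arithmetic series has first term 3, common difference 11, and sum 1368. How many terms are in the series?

Using S = n/2 × [2a + (n-1)d]
1368 = n/2 × [2(3) + (n-1)(11)]
1368 = n/2 × [6 + 11n - 11]
2736 = n × [-5 + 11n]
11n² + (-5)n - 2736 = 0
Discriminant: Δ = (-5)² - 4(11)(-2736) = 25 + 120384 = 120409
√Δ = 347
n = [-(-5) + √Δ] / (2·11) = (5 + 347) / 22 = 352 / 22 = 16
(The negative root is discarded since n must be a positive integer.)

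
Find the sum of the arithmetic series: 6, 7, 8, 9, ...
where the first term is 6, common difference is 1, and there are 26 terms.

Sₙ = n/2 × (first + last)
Last term = a + (n-1)d = 6 + (26-1)×1 = 31
S_26 = 26/2 × (6 + 31)
S_26 = 26/2 × 37 = 481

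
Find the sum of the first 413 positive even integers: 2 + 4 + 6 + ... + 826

Sum of first n even numbers = n(n+1)
= 413×414
= 170982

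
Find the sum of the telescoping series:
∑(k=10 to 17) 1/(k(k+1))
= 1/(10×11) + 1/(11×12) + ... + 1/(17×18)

Partial fractions: 1/(k(k+1)) = 1/k - 1/(k+1)
The series telescopes:
= (1/10 - 1/11) + (1/11 - 1/12) + ... + (1/17 - 1/18)
= 1/10 - 1/18
= 2/45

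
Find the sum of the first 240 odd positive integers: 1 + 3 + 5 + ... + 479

Sum of first n odd numbers = n²
= 240²
= 57600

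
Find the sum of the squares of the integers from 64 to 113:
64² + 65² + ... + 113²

Use ∑_{k=1}^{n} k² = n(n+1)(2n+1)/6, then subtract the first 63 terms.
∑_{k=1}^{113} k² = 113×114×227/6 = 487369
∑_{k=1}^{63} k² = 63×64×127/6 = 85344
∑_{k=64}^{113} k² = 487369 - 85344 = 402025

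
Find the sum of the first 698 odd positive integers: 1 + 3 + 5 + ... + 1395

Sum of first n odd numbers = n²
= 698²
= 487204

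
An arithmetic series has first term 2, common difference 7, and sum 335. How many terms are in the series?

Using S = n/2 × [2a + (n-1)d]
335 = n/2 × [2(2) + (n-1)(7)]
335 = n/2 × [4 + 7n - 7]
670 = n × [-3 + 7n]
7n² + (-3)n - 670 = 0
Discriminant: Δ = (-3)² - 4(7)(-670) = 9 + 18760 = 18769
√Δ = 137
n = [-(-3) + √Δ] / (2·7) = (3 + 137) / 14 = 140 / 14 = 10
(The negative root is discarded since n must be a positive integer.)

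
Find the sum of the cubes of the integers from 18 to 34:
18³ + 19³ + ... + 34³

Use ∑_{k=1}^{n} k³ = [n(n+1)/2]², then subtract the first 17 terms.
∑_{k=1}^{34} k³ = [34×35/2]² = 595² = 354025
∑_{k=1}^{17} k³ = [17×18/2]² = 153² = 23409
∑_{k=18}^{34} k³ = 354025 - 23409 = 330616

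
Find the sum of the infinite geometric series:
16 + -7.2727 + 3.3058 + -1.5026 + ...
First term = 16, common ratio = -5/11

For |r| < 1, S = a / (1 - r)
S = 16 / (1 - (-5/11))
S = 16 / (16/11)
S = 11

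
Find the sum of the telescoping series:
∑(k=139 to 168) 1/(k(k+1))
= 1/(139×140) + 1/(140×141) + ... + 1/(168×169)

Partial fractions: 1/(k(k+1)) = 1/k - 1/(k+1)
The series telescopes:
= (1/139 - 1/140) + (1/140 - 1/141) + ... + (1/168 - 1/169)
= 1/139 - 1/169
= 30/23491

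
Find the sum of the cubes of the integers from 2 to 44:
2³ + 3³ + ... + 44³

Use ∑_{k=1}^{n} k³ = [n(n+1)/2]², then subtract the first 1 terms.
∑_{k=1}^{44} k³ = [44×45/2]² = 990² = 980100
∑_{k=1}^{1} k³ = [1×2/2]² = 1² = 1
∑_{k=2}^{44} k³ = 980100 - 1 = 980099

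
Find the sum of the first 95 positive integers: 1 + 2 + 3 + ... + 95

Formula: ∑k = n(n+1)/2
= 95×96/2
= 9120/2
= 4560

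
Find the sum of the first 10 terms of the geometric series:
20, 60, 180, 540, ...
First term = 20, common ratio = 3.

Sₙ = a(1 - rⁿ) / (1 - r)
S_10 = 20(1 - 3^10) / (1 - 3)
S_10 = 20(1 - 59049) / (-2)
S_10 = 590480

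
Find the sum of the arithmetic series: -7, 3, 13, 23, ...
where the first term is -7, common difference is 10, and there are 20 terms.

Sₙ = n/2 × (first + last)
Last term = a + (n-1)d = -7 + (20-1)×10 = 183
S_20 = 20/2 × (-7 + 183)
S_20 = 20/2 × 176 = 1760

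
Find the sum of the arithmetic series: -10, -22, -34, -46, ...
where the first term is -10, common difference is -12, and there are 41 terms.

Sₙ = n/2 × (first + last)
Last term = a + (n-1)d = -10 + (41-1)×(-12) = -490
S_41 = 41/2 × (-10 + (-490))
S_41 = 41/2 × (-500) = -10250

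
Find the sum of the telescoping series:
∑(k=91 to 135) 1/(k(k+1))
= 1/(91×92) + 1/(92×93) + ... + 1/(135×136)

Partial fractions: 1/(k(k+1)) = 1/k - 1/(k+1)
The series telescopes:
= (1/91 - 1/92) + (1/92 - 1/93) + ... + (1/135 - 1/136)
= 1/91 - 1/136
= 45/12376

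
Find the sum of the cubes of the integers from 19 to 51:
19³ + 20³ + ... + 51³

Use ∑_{k=1}^{n} k³ = [n(n+1)/2]², then subtract the first 18 terms.
∑_{k=1}^{51} k³ = [51×52/2]² = 1326² = 1758276
∑_{k=1}^{18} k³ = [18×19/2]² = 171² = 29241
∑_{k=19}^{51} k³ = 1758276 - 29241 = 1729035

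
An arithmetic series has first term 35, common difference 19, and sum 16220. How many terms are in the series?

Using S = n/2 × [2a + (n-1)d]
16220 = n/2 × [2(35) + (n-1)(19)]
16220 = n/2 × [70 + 19n - 19]
32440 = n × [51 + 19n]
19n² + (51)n - 32440 = 0
Discriminant: Δ = (51)² - 4(19)(-32440) = 2601 + 2465440 = 2468041
√Δ = 1571
n = [-(51) + √Δ] / (2·19) = (-51 + 1571) / 38 = 1520 / 38 = 40
(The negative root is discarded since n must be a positive integer.)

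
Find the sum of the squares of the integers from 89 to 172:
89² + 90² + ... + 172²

Use ∑_{k=1}^{n} k² = n(n+1)(2n+1)/6, then subtract the first 88 terms.
∑_{k=1}^{172} k² = 172×173×345/6 = 1710970
∑_{k=1}^{88} k² = 88×89×177/6 = 231044
∑_{k=89}^{172} k² = 1710970 - 231044 = 1479926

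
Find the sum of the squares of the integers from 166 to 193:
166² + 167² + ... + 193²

Use ∑_{k=1}^{n} k² = n(n+1)(2n+1)/6, then subtract the first 165 terms.
∑_{k=1}^{193} k² = 193×194×387/6 = 2415009
∑_{k=1}^{165} k² = 165×166×331/6 = 1511015
∑_{k=166}^{193} k² = 2415009 - 1511015 = 903994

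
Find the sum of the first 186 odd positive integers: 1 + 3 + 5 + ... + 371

Sum of first n odd numbers = n²
= 186²
= 34596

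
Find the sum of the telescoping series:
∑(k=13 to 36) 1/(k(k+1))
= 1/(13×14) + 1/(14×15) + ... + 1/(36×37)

Partial fractions: 1/(k(k+1)) = 1/k - 1/(k+1)
The series telescopes:
= (1/13 - 1/14) + (1/14 - 1/15) + ... + (1/36 - 1/37)
= 1/13 - 1/37
= 24/481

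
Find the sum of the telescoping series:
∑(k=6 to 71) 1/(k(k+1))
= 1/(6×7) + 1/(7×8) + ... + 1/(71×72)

Partial fractions: 1/(k(k+1)) = 1/k - 1/(k+1)
The series telescopes:
= (1/6 - 1/7) + (1/7 - 1/8) + ... + (1/71 - 1/72)
= 1/6 - 1/72
= 11/72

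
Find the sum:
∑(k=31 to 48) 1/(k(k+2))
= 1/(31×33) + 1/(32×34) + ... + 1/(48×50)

Partial fractions: 1/(k(k+2)) = (1/2)[1/k - 1/(k+2)]
Telescoping leaves the first two and last two terms:
= (1/2)[1/31 + 1/32 - 1/49 - 1/50]
= 28071/2430400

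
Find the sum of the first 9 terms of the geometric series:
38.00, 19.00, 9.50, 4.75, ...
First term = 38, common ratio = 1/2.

Sₙ = a(1 - rⁿ) / (1 - r)
S_9 = 38(1 - (1/2)^9) / (1 - (1/2))
S_9 = 38(1 - (1/512)) / (1/2)
S_9 = 9709/128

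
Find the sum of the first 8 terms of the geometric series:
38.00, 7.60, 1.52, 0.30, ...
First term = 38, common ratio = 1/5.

Sₙ = a(1 - rⁿ) / (1 - r)
S_8 = 38(1 - (1/5)^8) / (1 - (1/5))
S_8 = 38(1 - (1/390625)) / (4/5)
S_8 = 3710928/78125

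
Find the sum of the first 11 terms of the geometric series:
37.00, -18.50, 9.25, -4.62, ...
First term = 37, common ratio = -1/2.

Sₙ = a(1 - rⁿ) / (1 - r)
S_11 = 37(1 - (-1/2)^11) / (1 - (-1/2))
S_11 = 37(1 - (-1/2048)) / (3/2)
S_11 = 25271/1024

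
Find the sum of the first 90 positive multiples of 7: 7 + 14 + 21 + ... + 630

Factor out 7: = 7(1 + 2 + ... + 90) = 7 × n(n+1)/2
= 7 × 90×91/2
= 7 × 4095
= 28665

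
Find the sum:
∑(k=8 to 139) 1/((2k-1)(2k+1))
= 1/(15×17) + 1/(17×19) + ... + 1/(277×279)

Partial fractions: 1/((2k-1)(2k+1)) = (1/2)[1/(2k-1) - 1/(2k+1)]
The series telescopes:
= (1/2)[1/15 - 1/279]
= 44/1395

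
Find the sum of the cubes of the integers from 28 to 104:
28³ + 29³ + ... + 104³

Use ∑_{k=1}^{n} k³ = [n(n+1)/2]², then subtract the first 27 terms.
∑_{k=1}^{104} k³ = [104×105/2]² = 5460² = 29811600
∑_{k=1}^{27} k³ = [27×28/2]² = 378² = 142884
∑_{k=28}^{104} k³ = 29811600 - 142884 = 29668716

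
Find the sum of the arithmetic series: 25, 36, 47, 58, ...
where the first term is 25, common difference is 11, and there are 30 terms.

Sₙ = n/2 × (first + last)
Last term = a + (n-1)d = 25 + (30-1)×11 = 344
S_30 = 30/2 × (25 + 344)
S_30 = 30/2 × 369 = 5535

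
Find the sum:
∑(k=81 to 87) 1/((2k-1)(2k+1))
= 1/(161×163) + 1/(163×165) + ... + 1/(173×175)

Partial fractions: 1/((2k-1)(2k+1)) = (1/2)[1/(2k-1) - 1/(2k+1)]
The series telescopes:
= (1/2)[1/161 - 1/175]
= 1/4025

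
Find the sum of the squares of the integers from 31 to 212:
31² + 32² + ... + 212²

Use ∑_{k=1}^{n} k² = n(n+1)(2n+1)/6, then subtract the first 30 terms.
∑_{k=1}^{212} k² = 212×213×425/6 = 3198550
∑_{k=1}^{30} k² = 30×31×61/6 = 9455
∑_{k=31}^{212} k² = 3198550 - 9455 = 3189095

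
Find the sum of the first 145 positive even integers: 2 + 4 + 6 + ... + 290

Sum of first n even numbers = n(n+1)
= 145×146
= 21170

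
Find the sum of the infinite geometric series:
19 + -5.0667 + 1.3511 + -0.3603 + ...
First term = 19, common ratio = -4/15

For |r| < 1, S = a / (1 - r)
S = 19 / (1 - (-4/15))
S = 19 / (19/15)
S = 15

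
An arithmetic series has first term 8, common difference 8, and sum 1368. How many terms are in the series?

Using S = n/2 × [2a + (n-1)d]
1368 = n/2 × [2(8) + (n-1)(8)]
1368 = n/2 × [16 + 8n - 8]
2736 = n × [8 + 8n]
8n² + (8)n - 2736 = 0
Discriminant: Δ = (8)² - 4(8)(-2736) = 64 + 87552 = 87616
√Δ = 296
n = [-(8) + √Δ] / (2·8) = (-8 + 296) / 16 = 288 / 16 = 18
(The negative root is discarded since n must be a positive integer.)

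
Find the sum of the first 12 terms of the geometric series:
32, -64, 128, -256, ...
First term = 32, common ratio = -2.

Sₙ = a(1 - rⁿ) / (1 - r)
S_12 = 32(1 - (-2)^12) / (1 - (-2))
S_12 = 32(1 - 4096) / (3)
S_12 = -43680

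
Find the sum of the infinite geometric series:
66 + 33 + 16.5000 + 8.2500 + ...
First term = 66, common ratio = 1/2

For |r| < 1, S = a / (1 - r)
S = 66 / (1 - (1/2))
S = 66 / (1/2)
S = 132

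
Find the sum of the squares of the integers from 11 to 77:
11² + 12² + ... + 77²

Use ∑_{k=1}^{n} k² = n(n+1)(2n+1)/6, then subtract the first 10 terms.
∑_{k=1}^{77} k² = 77×78×155/6 = 155155
∑_{k=1}^{10} k² = 10×11×21/6 = 385
∑_{k=11}^{77} k² = 155155 - 385 = 154770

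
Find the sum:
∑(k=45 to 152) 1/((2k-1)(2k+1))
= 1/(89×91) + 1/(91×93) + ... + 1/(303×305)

Partial fractions: 1/((2k-1)(2k+1)) = (1/2)[1/(2k-1) - 1/(2k+1)]
The series telescopes:
= (1/2)[1/89 - 1/305]
= 108/27145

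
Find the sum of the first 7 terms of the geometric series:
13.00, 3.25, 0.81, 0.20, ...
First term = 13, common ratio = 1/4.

Sₙ = a(1 - rⁿ) / (1 - r)
S_7 = 13(1 - (1/4)^7) / (1 - (1/4))
S_7 = 13(1 - (1/16384)) / (3/4)
S_7 = 70993/4096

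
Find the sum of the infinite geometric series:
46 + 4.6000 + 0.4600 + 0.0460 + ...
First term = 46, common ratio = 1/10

For |r| < 1, S = a / (1 - r)
S = 46 / (1 - (1/10))
S = 46 / (9/10)
S = 460/9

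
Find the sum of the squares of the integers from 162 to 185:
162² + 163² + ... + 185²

Use ∑_{k=1}^{n} k² = n(n+1)(2n+1)/6, then subtract the first 161 terms.
∑_{k=1}^{185} k² = 185×186×371/6 = 2127685
∑_{k=1}^{161} k² = 161×162×323/6 = 1404081
∑_{k=162}^{185} k² = 2127685 - 1404081 = 723604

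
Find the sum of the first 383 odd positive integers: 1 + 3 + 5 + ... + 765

Sum of first n odd numbers = n²
= 383²
= 146689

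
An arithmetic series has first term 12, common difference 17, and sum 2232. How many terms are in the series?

Using S = n/2 × [2a + (n-1)d]
2232 = n/2 × [2(12) + (n-1)(17)]
2232 = n/2 × [24 + 17n - 17]
4464 = n × [7 + 17n]
17n² + (7)n - 4464 = 0
Discriminant: Δ = (7)² - 4(17)(-4464) = 49 + 303552 = 303601
√Δ = 551
n = [-(7) + √Δ] / (2·17) = (-7 + 551) / 34 = 544 / 34 = 16
(The negative root is discarded since n must be a positive integer.)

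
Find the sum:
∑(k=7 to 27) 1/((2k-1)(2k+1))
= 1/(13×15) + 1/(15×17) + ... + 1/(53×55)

Partial fractions: 1/((2k-1)(2k+1)) = (1/2)[1/(2k-1) - 1/(2k+1)]
The series telescopes:
= (1/2)[1/13 - 1/55]
= 21/715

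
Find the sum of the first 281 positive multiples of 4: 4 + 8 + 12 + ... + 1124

Factor out 4: = 4(1 + 2 + ... + 281) = 4 × n(n+1)/2
= 4 × 281×282/2
= 4 × 39621
= 158484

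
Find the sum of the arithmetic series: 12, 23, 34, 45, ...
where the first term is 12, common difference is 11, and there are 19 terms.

Sₙ = n/2 × (first + last)
Last term = a + (n-1)d = 12 + (19-1)×11 = 210
S_19 = 19/2 × (12 + 210)
S_19 = 19/2 × 222 = 2109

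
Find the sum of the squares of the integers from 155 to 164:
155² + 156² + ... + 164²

Use ∑_{k=1}^{n} k² = n(n+1)(2n+1)/6, then subtract the first 154 terms.
∑_{k=1}^{164} k² = 164×165×329/6 = 1483790
∑_{k=1}^{154} k² = 154×155×309/6 = 1229305
∑_{k=155}^{164} k² = 1483790 - 1229305 = 254485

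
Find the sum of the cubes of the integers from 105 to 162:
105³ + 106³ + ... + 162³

Use ∑_{k=1}^{n} k³ = [n(n+1)/2]², then subtract the first 104 terms.
∑_{k=1}^{162} k³ = [162×163/2]² = 13203² = 174319209
∑_{k=1}^{104} k³ = [104×105/2]² = 5460² = 29811600
∑_{k=105}^{162} k³ = 174319209 - 29811600 = 144507609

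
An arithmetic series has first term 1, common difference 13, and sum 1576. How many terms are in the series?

Using S = n/2 × [2a + (n-1)d]
1576 = n/2 × [2(1) + (n-1)(13)]
1576 = n/2 × [2 + 13n - 13]
3152 = n × [-11 + 13n]
13n² + (-11)n - 3152 = 0
Discriminant: Δ = (-11)² - 4(13)(-3152) = 121 + 163904 = 164025
√Δ = 405
n = [-(-11) + √Δ] / (2·13) = (11 + 405) / 26 = 416 / 26 = 16
(The negative root is discarded since n must be a positive integer.)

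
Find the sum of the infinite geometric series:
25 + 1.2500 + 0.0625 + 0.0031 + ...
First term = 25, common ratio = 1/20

For |r| < 1, S = a / (1 - r)
S = 25 / (1 - (1/20))
S = 25 / (19/20)
S = 500/19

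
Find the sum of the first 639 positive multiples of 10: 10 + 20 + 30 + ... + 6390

Factor out 10: = 10(1 + 2 + ... + 639) = 10 × n(n+1)/2
= 10 × 639×640/2
= 10 × 204480
= 2044800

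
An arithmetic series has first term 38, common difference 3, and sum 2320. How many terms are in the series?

Using S = n/2 × [2a + (n-1)d]
2320 = n/2 × [2(38) + (n-1)(3)]
2320 = n/2 × [76 + 3n - 3]
4640 = n × [73 + 3n]
3n² + (73)n - 4640 = 0
Discriminant: Δ = (73)² - 4(3)(-4640) = 5329 + 55680 = 61009
√Δ = 247
n = [-(73) + √Δ] / (2·3) = (-73 + 247) / 6 = 174 / 6 = 29
(The negative root is discarded since n must be a positive integer.)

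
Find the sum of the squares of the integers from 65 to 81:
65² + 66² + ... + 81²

Use ∑_{k=1}^{n} k² = n(n+1)(2n+1)/6, then subtract the first 64 terms.
∑_{k=1}^{81} k² = 81×82×163/6 = 180441
∑_{k=1}^{64} k² = 64×65×129/6 = 89440
∑_{k=65}^{81} k² = 180441 - 89440 = 91001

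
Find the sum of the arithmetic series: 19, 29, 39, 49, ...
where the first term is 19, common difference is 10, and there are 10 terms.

Sₙ = n/2 × (first + last)
Last term = a + (n-1)d = 19 + (10-1)×10 = 109
S_10 = 10/2 × (19 + 109)
S_10 = 10/2 × 128 = 640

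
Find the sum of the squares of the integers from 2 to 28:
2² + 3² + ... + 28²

Use ∑_{k=1}^{n} k² = n(n+1)(2n+1)/6, then subtract the first 1 terms.
∑_{k=1}^{28} k² = 28×29×57/6 = 7714
∑_{k=1}^{1} k² = 1×2×3/6 = 1
∑_{k=2}^{28} k² = 7714 - 1 = 7713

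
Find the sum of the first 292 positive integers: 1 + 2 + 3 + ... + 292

Formula: ∑k = n(n+1)/2
= 292×293/2
= 85556/2
= 42778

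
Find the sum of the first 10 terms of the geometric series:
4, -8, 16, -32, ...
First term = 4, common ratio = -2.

Sₙ = a(1 - rⁿ) / (1 - r)
S_10 = 4(1 - (-2)^10) / (1 - (-2))
S_10 = 4(1 - 1024) / (3)
S_10 = -1364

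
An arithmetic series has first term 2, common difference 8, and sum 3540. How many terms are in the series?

Using S = n/2 × [2a + (n-1)d]
3540 = n/2 × [2(2) + (n-1)(8)]
3540 = n/2 × [4 + 8n - 8]
7080 = n × [-4 + 8n]
8n² + (-4)n - 7080 = 0
Discriminant: Δ = (-4)² - 4(8)(-7080) = 16 + 226560 = 226576
√Δ = 476
n = [-(-4) + √Δ] / (2·8) = (4 + 476) / 16 = 480 / 16 = 30
(The negative root is discarded since n must be a positive integer.)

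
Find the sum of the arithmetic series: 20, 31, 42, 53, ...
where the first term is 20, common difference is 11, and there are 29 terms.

Sₙ = n/2 × (first + last)
Last term = a + (n-1)d = 20 + (29-1)×11 = 328
S_29 = 29/2 × (20 + 328)
S_29 = 29/2 × 348 = 5046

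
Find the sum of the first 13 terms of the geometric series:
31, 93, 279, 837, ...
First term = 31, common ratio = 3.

Sₙ = a(1 - rⁿ) / (1 - r)
S_13 = 31(1 - 3^13) / (1 - 3)
S_13 = 31(1 - 1594323) / (-2)
S_13 = 24711991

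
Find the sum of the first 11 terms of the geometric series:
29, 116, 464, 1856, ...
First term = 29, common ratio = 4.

Sₙ = a(1 - rⁿ) / (1 - r)
S_11 = 29(1 - 4^11) / (1 - 4)
S_11 = 29(1 - 4194304) / (-3)
S_11 = 40544929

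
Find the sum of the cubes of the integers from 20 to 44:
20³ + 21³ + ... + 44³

Use ∑_{k=1}^{n} k³ = [n(n+1)/2]², then subtract the first 19 terms.
∑_{k=1}^{44} k³ = [44×45/2]² = 990² = 980100
∑_{k=1}^{19} k³ = [19×20/2]² = 190² = 36100
∑_{k=20}^{44} k³ = 980100 - 36100 = 944000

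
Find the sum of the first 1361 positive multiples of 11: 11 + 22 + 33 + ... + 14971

Factor out 11: = 11(1 + 2 + ... + 1361) = 11 × n(n+1)/2
= 11 × 1361×1362/2
= 11 × 926841
= 10195251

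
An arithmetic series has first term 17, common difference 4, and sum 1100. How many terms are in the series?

Using S = n/2 × [2a + (n-1)d]
1100 = n/2 × [2(17) + (n-1)(4)]
1100 = n/2 × [34 + 4n - 4]
2200 = n × [30 + 4n]
4n² + (30)n - 2200 = 0
Discriminant: Δ = (30)² - 4(4)(-2200) = 900 + 35200 = 36100
√Δ = 190
n = [-(30) + √Δ] / (2·4) = (-30 + 190) / 8 = 160 / 8 = 20
(The negative root is discarded since n must be a positive integer.)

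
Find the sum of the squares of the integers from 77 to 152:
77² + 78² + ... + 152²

Use ∑_{k=1}^{n} k² = n(n+1)(2n+1)/6, then subtract the first 76 terms.
∑_{k=1}^{152} k² = 152×153×305/6 = 1182180
∑_{k=1}^{76} k² = 76×77×153/6 = 149226
∑_{k=77}^{152} k² = 1182180 - 149226 = 1032954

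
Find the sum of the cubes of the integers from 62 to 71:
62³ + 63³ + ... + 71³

Use ∑_{k=1}^{n} k³ = [n(n+1)/2]², then subtract the first 61 terms.
∑_{k=1}^{71} k³ = [71×72/2]² = 2556² = 6533136
∑_{k=1}^{61} k³ = [61×62/2]² = 1891² = 3575881
∑_{k=62}^{71} k³ = 6533136 - 3575881 = 2957255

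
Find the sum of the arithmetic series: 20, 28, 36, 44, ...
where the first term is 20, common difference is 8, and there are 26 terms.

Sₙ = n/2 × (first + last)
Last term = a + (n-1)d = 20 + (26-1)×8 = 220
S_26 = 26/2 × (20 + 220)
S_26 = 26/2 × 240 = 3120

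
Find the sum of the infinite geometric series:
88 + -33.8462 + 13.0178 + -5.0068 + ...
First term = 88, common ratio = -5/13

For |r| < 1, S = a / (1 - r)
S = 88 / (1 - (-5/13))
S = 88 / (18/13)
S = 572/9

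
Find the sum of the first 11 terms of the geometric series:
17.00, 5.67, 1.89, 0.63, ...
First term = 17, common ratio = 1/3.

Sₙ = a(1 - rⁿ) / (1 - r)
S_11 = 17(1 - (1/3)^11) / (1 - (1/3))
S_11 = 17(1 - (1/177147)) / (2/3)
S_11 = 1505741/59049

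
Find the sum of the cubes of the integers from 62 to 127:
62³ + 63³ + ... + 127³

Use ∑_{k=1}^{n} k³ = [n(n+1)/2]², then subtract the first 61 terms.
∑_{k=1}^{127} k³ = [127×128/2]² = 8128² = 66064384
∑_{k=1}^{61} k³ = [61×62/2]² = 1891² = 3575881
∑_{k=62}^{127} k³ = 66064384 - 3575881 = 62488503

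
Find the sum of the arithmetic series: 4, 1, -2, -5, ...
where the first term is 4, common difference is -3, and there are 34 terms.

Sₙ = n/2 × (first + last)
Last term = a + (n-1)d = 4 + (34-1)×(-3) = -95
S_34 = 34/2 × (4 + (-95))
S_34 = 34/2 × (-91) = -1547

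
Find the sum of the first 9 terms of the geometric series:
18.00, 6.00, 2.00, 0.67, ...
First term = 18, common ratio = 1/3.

Sₙ = a(1 - rⁿ) / (1 - r)
S_9 = 18(1 - (1/3)^9) / (1 - (1/3))
S_9 = 18(1 - (1/19683)) / (2/3)
S_9 = 19682/729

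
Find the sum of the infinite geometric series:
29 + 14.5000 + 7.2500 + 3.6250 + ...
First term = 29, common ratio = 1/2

For |r| < 1, S = a / (1 - r)
S = 29 / (1 - (1/2))
S = 29 / (1/2)
S = 58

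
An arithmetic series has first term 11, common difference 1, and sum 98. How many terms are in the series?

Using S = n/2 × [2a + (n-1)d]
98 = n/2 × [2(11) + (n-1)(1)]
98 = n/2 × [22 + 1n - 1]
196 = n × [21 + 1n]
1n² + (21)n - 196 = 0
Discriminant: Δ = (21)² - 4(1)(-196) = 441 + 784 = 1225
√Δ = 35
n = [-(21) + √Δ] / (2·1) = (-21 + 35) / 2 = 14 / 2 = 7
(The negative root is discarded since n must be a positive integer.)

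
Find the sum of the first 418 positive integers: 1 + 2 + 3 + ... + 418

Formula: ∑k = n(n+1)/2
= 418×419/2
= 175142/2
= 87571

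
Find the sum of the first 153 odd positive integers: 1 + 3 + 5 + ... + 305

Sum of first n odd numbers = n²
= 153²
= 23409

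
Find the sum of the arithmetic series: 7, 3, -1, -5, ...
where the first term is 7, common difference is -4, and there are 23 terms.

Sₙ = n/2 × (first + last)
Last term = a + (n-1)d = 7 + (23-1)×(-4) = -81
S_23 = 23/2 × (7 + (-81))
S_23 = 23/2 × (-74) = -851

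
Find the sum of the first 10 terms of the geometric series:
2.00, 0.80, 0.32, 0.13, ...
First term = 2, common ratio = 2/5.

Sₙ = a(1 - rⁿ) / (1 - r)
S_10 = 2(1 - (2/5)^10) / (1 - (2/5))
S_10 = 2(1 - (1024/9765625)) / (3/5)
S_10 = 6509734/1953125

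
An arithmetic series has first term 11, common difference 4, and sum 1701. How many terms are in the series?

Using S = n/2 × [2a + (n-1)d]
1701 = n/2 × [2(11) + (n-1)(4)]
1701 = n/2 × [22 + 4n - 4]
3402 = n × [18 + 4n]
4n² + (18)n - 3402 = 0
Discriminant: Δ = (18)² - 4(4)(-3402) = 324 + 54432 = 54756
√Δ = 234
n = [-(18) + √Δ] / (2·4) = (-18 + 234) / 8 = 216 / 8 = 27
(The negative root is discarded since n must be a positive integer.)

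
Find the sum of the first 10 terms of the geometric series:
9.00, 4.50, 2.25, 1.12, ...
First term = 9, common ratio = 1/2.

Sₙ = a(1 - rⁿ) / (1 - r)
S_10 = 9(1 - (1/2)^10) / (1 - (1/2))
S_10 = 9(1 - (1/1024)) / (1/2)
S_10 = 9207/512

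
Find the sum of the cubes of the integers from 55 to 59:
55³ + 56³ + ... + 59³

Use ∑_{k=1}^{n} k³ = [n(n+1)/2]², then subtract the first 54 terms.
∑_{k=1}^{59} k³ = [59×60/2]² = 1770² = 3132900
∑_{k=1}^{54} k³ = [54×55/2]² = 1485² = 2205225
∑_{k=55}^{59} k³ = 3132900 - 2205225 = 927675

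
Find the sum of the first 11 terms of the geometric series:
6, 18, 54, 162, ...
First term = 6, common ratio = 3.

Sₙ = a(1 - rⁿ) / (1 - r)
S_11 = 6(1 - 3^11) / (1 - 3)
S_11 = 6(1 - 177147) / (-2)
S_11 = 531438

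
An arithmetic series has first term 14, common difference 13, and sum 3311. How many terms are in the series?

Using S = n/2 × [2a + (n-1)d]
3311 = n/2 × [2(14) + (n-1)(13)]
3311 = n/2 × [28 + 13n - 13]
6622 = n × [15 + 13n]
13n² + (15)n - 6622 = 0
Discriminant: Δ = (15)² - 4(13)(-6622) = 225 + 344344 = 344569
√Δ = 587
n = [-(15) + √Δ] / (2·13) = (-15 + 587) / 26 = 572 / 26 = 22
(The negative root is discarded since n must be a positive integer.)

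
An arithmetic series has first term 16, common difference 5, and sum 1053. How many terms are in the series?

Using S = n/2 × [2a + (n-1)d]
1053 = n/2 × [2(16) + (n-1)(5)]
1053 = n/2 × [32 + 5n - 5]
2106 = n × [27 + 5n]
5n² + (27)n - 2106 = 0
Discriminant: Δ = (27)² - 4(5)(-2106) = 729 + 42120 = 42849
√Δ = 207
n = [-(27) + √Δ] / (2·5) = (-27 + 207) / 10 = 180 / 10 = 18
(The negative root is discarded since n must be a positive integer.)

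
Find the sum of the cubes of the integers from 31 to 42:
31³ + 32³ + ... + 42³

Use ∑_{k=1}^{n} k³ = [n(n+1)/2]², then subtract the first 30 terms.
∑_{k=1}^{42} k³ = [42×43/2]² = 903² = 815409
∑_{k=1}^{30} k³ = [30×31/2]² = 465² = 216225
∑_{k=31}^{42} k³ = 815409 - 216225 = 599184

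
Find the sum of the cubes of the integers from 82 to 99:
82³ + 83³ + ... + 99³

Use ∑_{k=1}^{n} k³ = [n(n+1)/2]², then subtract the first 81 terms.
∑_{k=1}^{99} k³ = [99×100/2]² = 4950² = 24502500
∑_{k=1}^{81} k³ = [81×82/2]² = 3321² = 11029041
∑_{k=82}^{99} k³ = 24502500 - 11029041 = 13473459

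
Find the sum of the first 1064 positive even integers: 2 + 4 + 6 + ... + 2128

Sum of first n even numbers = n(n+1)
= 1064×1065
= 1133160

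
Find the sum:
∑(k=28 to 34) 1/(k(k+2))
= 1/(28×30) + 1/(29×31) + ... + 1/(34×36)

Partial fractions: 1/(k(k+2)) = (1/2)[1/k - 1/(k+2)]
Telescoping leaves the first two and last two terms:
= (1/2)[1/28 + 1/29 - 1/35 - 1/36]
= 253/36540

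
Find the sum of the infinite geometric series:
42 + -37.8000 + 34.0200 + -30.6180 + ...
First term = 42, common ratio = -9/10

For |r| < 1, S = a / (1 - r)
S = 42 / (1 - (-9/10))
S = 42 / (19/10)
S = 420/19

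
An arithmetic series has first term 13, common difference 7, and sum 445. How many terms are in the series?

Using S = n/2 × [2a + (n-1)d]
445 = n/2 × [2(13) + (n-1)(7)]
445 = n/2 × [26 + 7n - 7]
890 = n × [19 + 7n]
7n² + (19)n - 890 = 0
Discriminant: Δ = (19)² - 4(7)(-890) = 361 + 24920 = 25281
√Δ = 159
n = [-(19) + √Δ] / (2·7) = (-19 + 159) / 14 = 140 / 14 = 10
(The negative root is discarded since n must be a positive integer.)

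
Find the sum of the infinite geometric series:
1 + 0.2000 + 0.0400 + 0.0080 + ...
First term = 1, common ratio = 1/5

For |r| < 1, S = a / (1 - r)
S = 1 / (1 - (1/5))
S = 1 / (4/5)
S = 5/4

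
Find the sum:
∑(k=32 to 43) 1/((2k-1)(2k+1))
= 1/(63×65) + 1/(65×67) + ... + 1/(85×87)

Partial fractions: 1/((2k-1)(2k+1)) = (1/2)[1/(2k-1) - 1/(2k+1)]
The series telescopes:
= (1/2)[1/63 - 1/87]
= 4/1827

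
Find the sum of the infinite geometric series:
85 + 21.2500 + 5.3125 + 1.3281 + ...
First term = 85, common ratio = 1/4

For |r| < 1, S = a / (1 - r)
S = 85 / (1 - (1/4))
S = 85 / (3/4)
S = 340/3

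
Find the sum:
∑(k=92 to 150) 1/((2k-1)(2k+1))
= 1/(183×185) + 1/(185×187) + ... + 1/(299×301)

Partial fractions: 1/((2k-1)(2k+1)) = (1/2)[1/(2k-1) - 1/(2k+1)]
The series telescopes:
= (1/2)[1/183 - 1/301]
= 59/55083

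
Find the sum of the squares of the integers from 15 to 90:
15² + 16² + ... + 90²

Use ∑_{k=1}^{n} k² = n(n+1)(2n+1)/6, then subtract the first 14 terms.
∑_{k=1}^{90} k² = 90×91×181/6 = 247065
∑_{k=1}^{14} k² = 14×15×29/6 = 1015
∑_{k=15}^{90} k² = 247065 - 1015 = 246050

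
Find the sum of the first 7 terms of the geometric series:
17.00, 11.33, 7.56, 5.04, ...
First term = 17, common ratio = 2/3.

Sₙ = a(1 - rⁿ) / (1 - r)
S_7 = 17(1 - (2/3)^7) / (1 - (2/3))
S_7 = 17(1 - (128/2187)) / (1/3)
S_7 = 35003/729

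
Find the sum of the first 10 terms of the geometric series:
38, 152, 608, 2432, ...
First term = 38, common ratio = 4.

Sₙ = a(1 - rⁿ) / (1 - r)
S_10 = 38(1 - 4^10) / (1 - 4)
S_10 = 38(1 - 1048576) / (-3)
S_10 = 13281950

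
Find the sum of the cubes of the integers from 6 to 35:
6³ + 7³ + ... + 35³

Use ∑_{k=1}^{n} k³ = [n(n+1)/2]², then subtract the first 5 terms.
∑_{k=1}^{35} k³ = [35×36/2]² = 630² = 396900
∑_{k=1}^{5} k³ = [5×6/2]² = 15² = 225
∑_{k=6}^{35} k³ = 396900 - 225 = 396675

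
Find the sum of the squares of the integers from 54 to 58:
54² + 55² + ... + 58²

Use ∑_{k=1}^{n} k² = n(n+1)(2n+1)/6, then subtract the first 53 terms.
∑_{k=1}^{58} k² = 58×59×117/6 = 66729
∑_{k=1}^{53} k² = 53×54×107/6 = 51039
∑_{k=54}^{58} k² = 66729 - 51039 = 15690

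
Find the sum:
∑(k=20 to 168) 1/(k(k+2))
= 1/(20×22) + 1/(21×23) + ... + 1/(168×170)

Partial fractions: 1/(k(k+2)) = (1/2)[1/k - 1/(k+2)]
Telescoping leaves the first two and last two terms:
= (1/2)[1/20 + 1/21 - 1/169 - 1/170]
= 20711/482664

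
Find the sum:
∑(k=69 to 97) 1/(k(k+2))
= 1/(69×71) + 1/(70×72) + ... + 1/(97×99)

Partial fractions: 1/(k(k+2)) = (1/2)[1/k - 1/(k+2)]
Telescoping leaves the first two and last two terms:
= (1/2)[1/69 + 1/70 - 1/98 - 1/99]
= 4727/1115730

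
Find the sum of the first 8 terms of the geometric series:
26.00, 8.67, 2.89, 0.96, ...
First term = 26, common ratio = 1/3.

Sₙ = a(1 - rⁿ) / (1 - r)
S_8 = 26(1 - (1/3)^8) / (1 - (1/3))
S_8 = 26(1 - (1/6561)) / (2/3)
S_8 = 85280/2187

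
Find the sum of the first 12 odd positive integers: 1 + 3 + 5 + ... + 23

Sum of first n odd numbers = n²
= 12²
= 144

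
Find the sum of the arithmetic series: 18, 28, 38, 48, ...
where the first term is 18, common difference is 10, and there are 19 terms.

Sₙ = n/2 × (first + last)
Last term = a + (n-1)d = 18 + (19-1)×10 = 198
S_19 = 19/2 × (18 + 198)
S_19 = 19/2 × 216 = 2052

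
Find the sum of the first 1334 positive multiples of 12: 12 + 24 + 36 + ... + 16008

Factor out 12: = 12(1 + 2 + ... + 1334) = 12 × n(n+1)/2
= 12 × 1334×1335/2
= 12 × 890445
= 10685340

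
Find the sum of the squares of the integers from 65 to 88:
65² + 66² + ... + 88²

Use ∑_{k=1}^{n} k² = n(n+1)(2n+1)/6, then subtract the first 64 terms.
∑_{k=1}^{88} k² = 88×89×177/6 = 231044
∑_{k=1}^{64} k² = 64×65×129/6 = 89440
∑_{k=65}^{88} k² = 231044 - 89440 = 141604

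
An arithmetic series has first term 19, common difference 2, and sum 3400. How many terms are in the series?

Using S = n/2 × [2a + (n-1)d]
3400 = n/2 × [2(19) + (n-1)(2)]
3400 = n/2 × [38 + 2n - 2]
6800 = n × [36 + 2n]
2n² + (36)n - 6800 = 0
Discriminant: Δ = (36)² - 4(2)(-6800) = 1296 + 54400 = 55696
√Δ = 236
n = [-(36) + √Δ] / (2·2) = (-36 + 236) / 4 = 200 / 4 = 50
(The negative root is discarded since n must be a positive integer.)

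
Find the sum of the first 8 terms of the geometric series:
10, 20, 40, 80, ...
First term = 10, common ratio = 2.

Sₙ = a(1 - rⁿ) / (1 - r)
S_8 = 10(1 - 2^8) / (1 - 2)
S_8 = 10(1 - 256) / (-1)
S_8 = 2550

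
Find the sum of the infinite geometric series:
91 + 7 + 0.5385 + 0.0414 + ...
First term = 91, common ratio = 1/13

For |r| < 1, S = a / (1 - r)
S = 91 / (1 - (1/13))
S = 91 / (12/13)
S = 1183/12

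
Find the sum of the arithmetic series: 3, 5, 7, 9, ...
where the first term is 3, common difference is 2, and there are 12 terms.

Sₙ = n/2 × (first + last)
Last term = a + (n-1)d = 3 + (12-1)×2 = 25
S_12 = 12/2 × (3 + 25)
S_12 = 12/2 × 28 = 168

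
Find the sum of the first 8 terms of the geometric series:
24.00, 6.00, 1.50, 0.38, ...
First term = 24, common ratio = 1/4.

Sₙ = a(1 - rⁿ) / (1 - r)
S_8 = 24(1 - (1/4)^8) / (1 - (1/4))
S_8 = 24(1 - (1/65536)) / (3/4)
S_8 = 65535/2048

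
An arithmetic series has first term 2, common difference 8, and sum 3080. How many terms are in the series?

Using S = n/2 × [2a + (n-1)d]
3080 = n/2 × [2(2) + (n-1)(8)]
3080 = n/2 × [4 + 8n - 8]
6160 = n × [-4 + 8n]
8n² + (-4)n - 6160 = 0
Discriminant: Δ = (-4)² - 4(8)(-6160) = 16 + 197120 = 197136
√Δ = 444
n = [-(-4) + √Δ] / (2·8) = (4 + 444) / 16 = 448 / 16 = 28
(The negative root is discarded since n must be a positive integer.)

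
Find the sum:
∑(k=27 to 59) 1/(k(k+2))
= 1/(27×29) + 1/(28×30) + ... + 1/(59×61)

Partial fractions: 1/(k(k+2)) = (1/2)[1/k - 1/(k+2)]
Telescoping leaves the first two and last two terms:
= (1/2)[1/27 + 1/28 - 1/60 - 1/61]
= 1144/57645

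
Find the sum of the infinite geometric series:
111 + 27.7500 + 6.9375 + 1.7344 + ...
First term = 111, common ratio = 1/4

For |r| < 1, S = a / (1 - r)
S = 111 / (1 - (1/4))
S = 111 / (3/4)
S = 148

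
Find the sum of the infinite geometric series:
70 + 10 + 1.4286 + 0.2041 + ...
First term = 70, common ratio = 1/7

For |r| < 1, S = a / (1 - r)
S = 70 / (1 - (1/7))
S = 70 / (6/7)
S = 245/3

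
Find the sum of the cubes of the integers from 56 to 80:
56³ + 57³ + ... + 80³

Use ∑_{k=1}^{n} k³ = [n(n+1)/2]², then subtract the first 55 terms.
∑_{k=1}^{80} k³ = [80×81/2]² = 3240² = 10497600
∑_{k=1}^{55} k³ = [55×56/2]² = 1540² = 2371600
∑_{k=56}^{80} k³ = 10497600 - 2371600 = 8126000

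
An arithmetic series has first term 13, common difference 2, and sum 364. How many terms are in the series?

Using S = n/2 × [2a + (n-1)d]
364 = n/2 × [2(13) + (n-1)(2)]
364 = n/2 × [26 + 2n - 2]
728 = n × [24 + 2n]
2n² + (24)n - 728 = 0
Discriminant: Δ = (24)² - 4(2)(-728) = 576 + 5824 = 6400
√Δ = 80
n = [-(24) + √Δ] / (2·2) = (-24 + 80) / 4 = 56 / 4 = 14
(The negative root is discarded since n must be a positive integer.)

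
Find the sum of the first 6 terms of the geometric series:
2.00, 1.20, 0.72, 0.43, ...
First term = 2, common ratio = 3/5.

Sₙ = a(1 - rⁿ) / (1 - r)
S_6 = 2(1 - (3/5)^6) / (1 - (3/5))
S_6 = 2(1 - (729/15625)) / (2/5)
S_6 = 14896/3125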